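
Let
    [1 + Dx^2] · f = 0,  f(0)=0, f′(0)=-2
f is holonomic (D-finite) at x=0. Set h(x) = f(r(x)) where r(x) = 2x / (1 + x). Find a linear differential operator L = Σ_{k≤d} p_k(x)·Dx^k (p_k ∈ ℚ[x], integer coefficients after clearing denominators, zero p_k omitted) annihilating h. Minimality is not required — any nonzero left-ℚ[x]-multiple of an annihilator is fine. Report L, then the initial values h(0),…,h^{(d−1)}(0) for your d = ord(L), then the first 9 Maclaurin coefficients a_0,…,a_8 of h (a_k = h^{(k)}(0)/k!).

L = 4 + (2 + 6·x + 6·x^2 + 2·x^3)·Dx + (1 + 4·x + 6·x^2 + 4·x^3 + x^4)·Dx^2  (order 2).
h: a_k = 0, -4, 4, -4/3, -4, 172/15, -20, 8836/315, -1516/45, …
ICs: h(0) = 0, h′(0) = -4.

f: a_k = 0, -2, 0, 1/3, 0, -1/60, 0, 1/2520, 0, …
h₀=f(r): pull back L_f along r ⇒ L₀.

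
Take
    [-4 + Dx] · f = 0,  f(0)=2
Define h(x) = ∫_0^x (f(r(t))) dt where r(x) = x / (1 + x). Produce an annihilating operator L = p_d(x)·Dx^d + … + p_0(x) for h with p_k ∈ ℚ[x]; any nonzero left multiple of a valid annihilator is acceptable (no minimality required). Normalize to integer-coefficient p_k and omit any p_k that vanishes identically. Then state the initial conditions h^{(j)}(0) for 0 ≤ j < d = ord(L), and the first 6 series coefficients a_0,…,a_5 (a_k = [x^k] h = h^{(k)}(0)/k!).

f: a_k = 2, 8, 16, 64/3, 64/3, 256/15, …
f∘r: x↦r, Dx↦Dx/r' in L_f ⇒ L₀.
h=∫h₀ ⇒ L = L₀·Dx.
L = -4·Dx + (1 + 2·x + x^2)·Dx^2  (order 2).
h: a_k = 0, 2, 4, 8/3, -2/3, -8/15, …
ICs: h(0) = 0, h′(0) = 2.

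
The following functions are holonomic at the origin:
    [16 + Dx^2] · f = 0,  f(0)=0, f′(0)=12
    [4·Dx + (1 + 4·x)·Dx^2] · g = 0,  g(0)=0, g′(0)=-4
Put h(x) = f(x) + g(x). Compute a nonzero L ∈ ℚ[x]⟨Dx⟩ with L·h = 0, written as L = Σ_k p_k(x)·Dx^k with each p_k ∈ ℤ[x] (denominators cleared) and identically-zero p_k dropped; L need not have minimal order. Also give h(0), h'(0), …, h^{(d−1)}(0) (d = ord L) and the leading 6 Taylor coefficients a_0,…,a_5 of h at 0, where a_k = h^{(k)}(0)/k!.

L = (448 + 512·x + 1024·x^2)·Dx + (48 + 320·x + 768·x^2 + 1024·x^3)·Dx^2 + (28 + 32·x + 64·x^2)·Dx^3 + (3 + 20·x + 48·x^2 + 64·x^3)·Dx^4  (order 4).
h: a_k = 0, 8, 8, -160/3, 64, -896/5, …
ICs: h(0) = 0, h′(0) = 8, h′′(0) = 16, h′′′(0) = -320.

f: a_k = 0, 12, 0, -32, 0, 128/5, …
g: a_k = 0, -4, 8, -64/3, 64, -1024/5, …
h₀=f+g: left-lcm gives L₀, ord ≤ 4.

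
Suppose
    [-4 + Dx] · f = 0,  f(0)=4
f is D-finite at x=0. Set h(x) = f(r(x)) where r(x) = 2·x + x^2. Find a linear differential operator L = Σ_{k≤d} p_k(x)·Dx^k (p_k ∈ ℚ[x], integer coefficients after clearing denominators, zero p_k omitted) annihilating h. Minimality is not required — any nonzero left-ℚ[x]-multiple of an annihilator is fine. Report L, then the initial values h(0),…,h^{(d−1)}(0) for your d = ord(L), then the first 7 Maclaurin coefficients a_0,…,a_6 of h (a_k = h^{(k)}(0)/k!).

L = (-8 - 8·x) + Dx  (order 1).
h: a_k = 4, 32, 144, 1408/3, 3680/3, 13568/5, 236416/45, …
ICs: h(0) = 4.

f: a_k = 4, 16, 32, 128/3, 128/3, 512/15, 1024/45, …
Change of var in L_f (x↦r) gives L₀.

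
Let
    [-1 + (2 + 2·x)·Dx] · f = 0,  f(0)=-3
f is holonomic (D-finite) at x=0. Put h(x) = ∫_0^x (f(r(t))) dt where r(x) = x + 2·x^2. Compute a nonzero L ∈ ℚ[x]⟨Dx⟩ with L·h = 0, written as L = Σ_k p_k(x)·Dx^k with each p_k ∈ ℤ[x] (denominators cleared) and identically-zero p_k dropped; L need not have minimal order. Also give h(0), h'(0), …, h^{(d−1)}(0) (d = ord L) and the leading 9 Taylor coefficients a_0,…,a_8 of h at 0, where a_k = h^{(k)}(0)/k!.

f: a_k = -3, -3/2, 3/8, -3/16, 15/128, -21/256, 63/1024, -99/2048, 1287/32768, …
f∘r: x↦r, Dx↦Dx/r' in L_f ⇒ L₀.
h=∫₀ˣh₀: take L = L₀·Dx.
L = (-1 - 4·x)·Dx + (2 + 2·x + 4·x^2)·Dx^2  (order 2).
h: a_k = 0, -3, -3/4, -7/8, 21/64, 63/640, -119/512, 81/1024, 2373/16384, …
ICs: h(0) = 0, h′(0) = -3.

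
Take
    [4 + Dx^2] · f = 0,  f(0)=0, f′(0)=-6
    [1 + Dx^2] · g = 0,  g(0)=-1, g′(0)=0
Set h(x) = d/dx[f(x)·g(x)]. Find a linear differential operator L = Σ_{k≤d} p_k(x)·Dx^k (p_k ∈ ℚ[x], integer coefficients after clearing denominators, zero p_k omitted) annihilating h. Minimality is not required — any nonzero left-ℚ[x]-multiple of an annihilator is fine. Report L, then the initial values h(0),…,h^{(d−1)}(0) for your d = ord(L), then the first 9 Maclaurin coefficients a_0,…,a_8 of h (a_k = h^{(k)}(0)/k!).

L = 9 + 10·Dx^2 + Dx^4  (order 4).
h: a_k = 6, 0, -21, 0, 61/4, 0, -547/120, 0, 703/960, …
ICs: h(0) = 6, h′(0) = 0, h′′(0) = -42, h′′′(0) = 0.

f: a_k = 0, -6, 0, 4, 0, -4/5, 0, 8/105, 0, …
g: a_k = -1, 0, 1/2, 0, -1/24, 0, 1/720, 0, -1/40320, …
L₀ := L_f ⊗_s L_g (sym. prod.), ord ≤ 4.
Differentiate: ansatz ord ≤ ord L₀ ⇒ L.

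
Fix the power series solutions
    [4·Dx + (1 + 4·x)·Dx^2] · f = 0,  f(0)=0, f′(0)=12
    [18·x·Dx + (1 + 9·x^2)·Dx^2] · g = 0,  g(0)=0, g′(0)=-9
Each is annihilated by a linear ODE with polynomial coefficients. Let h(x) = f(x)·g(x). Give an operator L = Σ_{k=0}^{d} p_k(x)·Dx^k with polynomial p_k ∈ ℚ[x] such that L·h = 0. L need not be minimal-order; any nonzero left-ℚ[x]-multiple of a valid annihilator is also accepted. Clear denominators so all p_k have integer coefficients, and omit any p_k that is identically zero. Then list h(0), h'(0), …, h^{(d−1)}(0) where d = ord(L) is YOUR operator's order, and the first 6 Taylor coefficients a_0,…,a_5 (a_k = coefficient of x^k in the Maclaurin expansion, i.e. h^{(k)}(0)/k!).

f: a_k = 0, 12, -24, 64, -192, 3072/5, …
g: a_k = 0, -9, 0, 27, 0, -729/5, …
L₀ := L_f ⊗_s L_g (sym. prod.), ord ≤ 4.
L = (2448 + 17280·x + 76464·x^2 + 518400·x^3 + 1399680·x^4 + 2426112·x^5 + 1679616·x^7)·Dx + (452 + 10800·x + 98028·x^2 + 491184·x^3 + 1840320·x^4 + 4339008·x^5 + 6531840·x^6 + 1259712·x^7 + 5878656·x^8)·Dx^2 + (136 + 1912·x + 18576·x^2 + 103608·x^3 + 389448·x^4 + 1100304·x^5 + 2239488·x^6 + 3277584·x^7 + 1259712·x^8 + 3359232·x^9)·Dx^3 + (13 + 176·x + 1234·x^2 + 6048·x^3 + 22833·x^4 + 68688·x^5 + 154224·x^6 + 279936·x^7 + 399492·x^8 + 209952·x^9 + 419904·x^10)·Dx^4  (order 4).
h: a_k = 0, 0, -108, 216, -252, 1080, …
ICs: h(0) = 0, h′(0) = 0, h′′(0) = -216, h′′′(0) = 1296.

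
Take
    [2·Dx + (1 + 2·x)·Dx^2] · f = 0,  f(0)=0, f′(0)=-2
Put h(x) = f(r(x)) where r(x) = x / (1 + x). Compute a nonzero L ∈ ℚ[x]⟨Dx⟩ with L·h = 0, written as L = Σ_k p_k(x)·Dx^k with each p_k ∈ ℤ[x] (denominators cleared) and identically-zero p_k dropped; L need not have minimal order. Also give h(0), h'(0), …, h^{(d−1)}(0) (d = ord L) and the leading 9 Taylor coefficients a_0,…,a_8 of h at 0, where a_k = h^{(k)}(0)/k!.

f: a_k = 0, -2, 2, -8/3, 4, -32/5, 32/3, -128/7, 32, …
f∘r: x↦r, Dx↦Dx/r' in L_f ⇒ L₀.
L = (4 + 6·x)·Dx + (1 + 4·x + 3·x^2)·Dx^2  (order 2).
h: a_k = 0, -2, 4, -26/3, 20, -242/5, 364/3, -2186/7, 820, …
ICs: h(0) = 0, h′(0) = -2.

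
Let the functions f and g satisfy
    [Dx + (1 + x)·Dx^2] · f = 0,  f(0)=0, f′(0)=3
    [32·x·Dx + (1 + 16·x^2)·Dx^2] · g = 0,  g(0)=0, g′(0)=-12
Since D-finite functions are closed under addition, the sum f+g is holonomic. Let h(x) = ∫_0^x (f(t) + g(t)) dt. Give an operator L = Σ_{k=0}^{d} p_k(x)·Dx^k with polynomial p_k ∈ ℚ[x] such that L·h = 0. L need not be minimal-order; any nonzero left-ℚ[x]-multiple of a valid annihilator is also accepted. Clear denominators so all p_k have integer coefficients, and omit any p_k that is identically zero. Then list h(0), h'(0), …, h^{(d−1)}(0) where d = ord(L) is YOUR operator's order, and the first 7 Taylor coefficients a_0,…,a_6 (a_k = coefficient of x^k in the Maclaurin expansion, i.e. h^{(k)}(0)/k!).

L = (-32 - 96·x + 1536·x^2 + 512·x^3)·Dx^2 + (-34 - 64·x + 1440·x^2 + 3072·x^3 + 1024·x^4)·Dx^3 + (-1 + 31·x + 32·x^2 + 512·x^3 + 768·x^4 + 256·x^5)·Dx^4  (order 4).
h: a_k = 0, 0, -9/2, -1/2, 65/4, -3/20, -1023/10, …
ICs: h(0) = 0, h′(0) = 0, h′′(0) = -9, h′′′(0) = -3.

f: a_k = 0, 3, -3/2, 1, -3/4, 3/5, -1/2, …
g: a_k = 0, -12, 0, 64, 0, -3072/5, 0, …
Weyl lclm of L_f,L_g ⇒ L₀ (ord ≤ 4).
h=∫h₀ ⇒ L = L₀·Dx.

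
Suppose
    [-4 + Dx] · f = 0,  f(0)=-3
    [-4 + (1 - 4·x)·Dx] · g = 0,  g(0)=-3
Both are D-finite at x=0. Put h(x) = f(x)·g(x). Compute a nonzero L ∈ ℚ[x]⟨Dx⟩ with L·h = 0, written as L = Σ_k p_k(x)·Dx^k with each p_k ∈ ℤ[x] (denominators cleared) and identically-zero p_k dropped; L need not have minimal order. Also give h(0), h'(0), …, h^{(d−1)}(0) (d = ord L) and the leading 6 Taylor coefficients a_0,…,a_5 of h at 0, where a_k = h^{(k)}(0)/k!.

f: a_k = -3, -12, -24, -32, -32, -128/5, …
g: a_k = -3, -12, -48, -192, -768, -3072, …
f·g: L₀ = L_f ⊗_s L_g, ord ≤ 1·1.
L = (8 - 16·x) + (-1 + 4·x)·Dx  (order 1).
h: a_k = 9, 72, 360, 1536, 6240, 125184/5, …
ICs: h(0) = 9.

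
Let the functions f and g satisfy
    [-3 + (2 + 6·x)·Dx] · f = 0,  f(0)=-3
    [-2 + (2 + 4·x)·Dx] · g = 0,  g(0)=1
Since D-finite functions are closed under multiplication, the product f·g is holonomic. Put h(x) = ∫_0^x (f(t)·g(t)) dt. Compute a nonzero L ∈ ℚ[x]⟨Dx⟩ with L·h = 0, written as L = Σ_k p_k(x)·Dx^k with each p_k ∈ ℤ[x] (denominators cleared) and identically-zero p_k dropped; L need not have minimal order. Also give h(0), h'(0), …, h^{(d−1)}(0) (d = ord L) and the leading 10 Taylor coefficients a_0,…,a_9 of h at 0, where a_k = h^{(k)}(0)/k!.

L = (-5 - 12·x)·Dx + (2 + 10·x + 12·x^2)·Dx^2  (order 2).
h: a_k = 0, -3, -15/4, 1/8, -15/64, 303/640, -515/512, 15903/7168, -82575/16384, 384335/32768, …
ICs: h(0) = 0, h′(0) = -3.

f: a_k = -3, -9/2, 27/8, -81/16, 1215/128, -5103/256, 45927/1024, -216513/2048, 8444007/32768, -42220035/65536, …
g: a_k = 1, 1, -1/2, 1/2, -5/8, 7/8, -21/16, 33/16, -429/128, 715/128, …
Product ⇒ symmetric product L₀, ord ≤ 1.
∫: right-multiply L₀ by Dx.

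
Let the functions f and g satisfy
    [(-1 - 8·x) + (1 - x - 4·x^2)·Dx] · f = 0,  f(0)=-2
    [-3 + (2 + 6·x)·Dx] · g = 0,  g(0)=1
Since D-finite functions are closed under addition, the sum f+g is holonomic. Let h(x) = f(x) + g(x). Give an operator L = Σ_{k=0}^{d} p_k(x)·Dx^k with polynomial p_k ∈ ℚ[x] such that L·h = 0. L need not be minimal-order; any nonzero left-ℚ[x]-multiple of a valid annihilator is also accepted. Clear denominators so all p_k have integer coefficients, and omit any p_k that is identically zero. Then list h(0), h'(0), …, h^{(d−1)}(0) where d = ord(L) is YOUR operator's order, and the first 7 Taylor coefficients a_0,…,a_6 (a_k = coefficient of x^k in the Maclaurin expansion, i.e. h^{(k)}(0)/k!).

f: a_k = -2, -2, -10, -18, -58, -130, -362, …
g: a_k = 1, 3/2, -9/8, 27/16, -405/128, 1701/256, -15309/1024, …
Sum ⇒ L₀ = lclm(L_f,L_g) in ℚ(x)⟨Dx⟩.
L = (-69 - 387·x - 900·x^2 - 1440·x^3) + (49 + 318·x + 1257·x^2 + 3240·x^3 + 3600·x^4)·Dx + (2 - 46·x - 234·x^2 + 86·x^3 + 1440·x^4 + 1440·x^5)·Dx^2  (order 2).
h: a_k = -1, -1/2, -89/8, -261/16, -7829/128, -31579/256, -385997/1024, …
ICs: h(0) = -1, h′(0) = -1/2.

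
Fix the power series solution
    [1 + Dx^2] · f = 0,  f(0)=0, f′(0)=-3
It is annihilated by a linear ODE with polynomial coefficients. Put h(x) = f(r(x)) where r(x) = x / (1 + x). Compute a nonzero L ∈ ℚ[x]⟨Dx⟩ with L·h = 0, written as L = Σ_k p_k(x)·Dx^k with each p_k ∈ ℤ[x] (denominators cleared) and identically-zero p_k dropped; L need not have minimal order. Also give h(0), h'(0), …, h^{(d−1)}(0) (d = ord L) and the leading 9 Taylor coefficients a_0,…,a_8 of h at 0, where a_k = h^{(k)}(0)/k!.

f: a_k = 0, -3, 0, 1/2, 0, -1/40, 0, 1/1680, 0, …
h₀=f(r): pull back L_f along r ⇒ L₀.
L = 1 + (2 + 6·x + 6·x^2 + 2·x^3)·Dx + (1 + 4·x + 6·x^2 + 4·x^3 + x^4)·Dx^2  (order 2).
h: a_k = 0, -3, 3, -5/2, 3/2, -1/40, -15/8, 6931/1680, -1591/240, …
ICs: h(0) = 0, h′(0) = -3.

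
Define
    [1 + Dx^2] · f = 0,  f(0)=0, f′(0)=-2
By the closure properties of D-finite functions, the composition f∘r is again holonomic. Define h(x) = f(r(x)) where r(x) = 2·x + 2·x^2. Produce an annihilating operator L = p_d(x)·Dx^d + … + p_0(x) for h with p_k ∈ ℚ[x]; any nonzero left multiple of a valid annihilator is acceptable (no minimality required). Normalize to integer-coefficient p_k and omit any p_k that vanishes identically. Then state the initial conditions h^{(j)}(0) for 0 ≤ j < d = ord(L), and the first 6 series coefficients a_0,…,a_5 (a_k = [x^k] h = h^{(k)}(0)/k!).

L = (4 + 24·x + 48·x^2 + 32·x^3) - 2·Dx + (1 + 2·x)·Dx^2  (order 2).
h: a_k = 0, -4, -4, 8/3, 8, 112/15, …
ICs: h(0) = 0, h′(0) = -4.

f: a_k = 0, -2, 0, 1/3, 0, -1/60, …
Change of var in L_f (x↦r) gives L₀.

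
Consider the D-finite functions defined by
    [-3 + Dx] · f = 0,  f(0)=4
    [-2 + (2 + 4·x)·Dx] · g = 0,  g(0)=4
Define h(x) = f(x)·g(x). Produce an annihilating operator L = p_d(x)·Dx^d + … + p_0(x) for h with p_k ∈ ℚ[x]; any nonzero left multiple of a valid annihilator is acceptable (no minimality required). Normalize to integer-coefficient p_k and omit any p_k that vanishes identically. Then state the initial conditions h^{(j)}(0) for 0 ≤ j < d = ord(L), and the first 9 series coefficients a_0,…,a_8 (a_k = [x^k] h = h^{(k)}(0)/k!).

f: a_k = 4, 12, 18, 18, 27/2, 81/10, 81/20, 243/140, 729/1120, …
g: a_k = 4, 4, -2, 2, -5/2, 7/2, -21/4, 33/4, -429/32, …
h₀=f·g: eliminate ⇒ L₀, order ≤ 1·1.
L = (-4 - 6·x) + (1 + 2·x)·Dx  (order 1).
h: a_k = 16, 64, 112, 128, 104, 352/5, 168/5, 768/35, -78/35, …
ICs: h(0) = 16.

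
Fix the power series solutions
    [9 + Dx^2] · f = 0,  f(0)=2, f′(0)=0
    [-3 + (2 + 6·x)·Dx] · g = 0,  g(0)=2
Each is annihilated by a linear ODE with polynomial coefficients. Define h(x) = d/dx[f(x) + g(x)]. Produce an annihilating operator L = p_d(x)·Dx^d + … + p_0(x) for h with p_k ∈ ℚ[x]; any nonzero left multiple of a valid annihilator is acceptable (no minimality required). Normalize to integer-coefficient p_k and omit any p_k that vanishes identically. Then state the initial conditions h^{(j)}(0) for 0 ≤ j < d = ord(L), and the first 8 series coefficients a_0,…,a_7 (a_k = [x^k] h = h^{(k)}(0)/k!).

f: a_k = 2, 0, -9, 0, 27/4, 0, -81/40, 0, …
g: a_k = 2, 3, -9/4, 27/8, -405/64, 1701/128, -15309/512, 72171/1024, …
Sum ⇒ L₀ = lclm(L_f,L_g) in ℚ(x)⟨Dx⟩.
Differentiate: ansatz ord ≤ ord L₀ ⇒ L.
L = (-513 - 648·x - 972·x^2) + (-126 - 810·x - 1944·x^2 - 1944·x^3)·Dx + (-57 - 72·x - 108·x^2)·Dx^2 + (-14 - 90·x - 216·x^2 - 216·x^3)·Dx^3  (order 3).
h: a_k = 3, -45/2, 81/8, 27/16, 8505/128, -245187/1280, 505197/1024, -98326791/71680, …
ICs: h(0) = 3, h′(0) = -45/2, h′′(0) = 81/4.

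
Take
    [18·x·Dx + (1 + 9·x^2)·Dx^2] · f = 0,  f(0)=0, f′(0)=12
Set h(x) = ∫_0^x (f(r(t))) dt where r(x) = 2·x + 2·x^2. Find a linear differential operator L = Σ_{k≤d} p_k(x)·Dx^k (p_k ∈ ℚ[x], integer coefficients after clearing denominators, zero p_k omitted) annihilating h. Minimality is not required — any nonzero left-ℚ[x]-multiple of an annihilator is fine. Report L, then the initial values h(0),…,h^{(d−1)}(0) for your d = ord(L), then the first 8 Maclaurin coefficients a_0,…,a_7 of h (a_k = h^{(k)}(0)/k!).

L = (-2 + 72·x + 288·x^2 + 432·x^3 + 216·x^4)·Dx^2 + (1 + 2·x + 36·x^2 + 144·x^3 + 180·x^4 + 72·x^5)·Dx^3  (order 3).
h: a_k = 0, 0, 12, 8, -72, -864/5, 4464/5, 30816/7, …
ICs: h(0) = 0, h′(0) = 0, h′′(0) = 24.

f: a_k = 0, 12, 0, -36, 0, 972/5, 0, -8748/7, …
L₀ from L_f via x↦r, Dx↦r'^{-1}Dx.
h=∫₀ˣh₀: take L = L₀·Dx.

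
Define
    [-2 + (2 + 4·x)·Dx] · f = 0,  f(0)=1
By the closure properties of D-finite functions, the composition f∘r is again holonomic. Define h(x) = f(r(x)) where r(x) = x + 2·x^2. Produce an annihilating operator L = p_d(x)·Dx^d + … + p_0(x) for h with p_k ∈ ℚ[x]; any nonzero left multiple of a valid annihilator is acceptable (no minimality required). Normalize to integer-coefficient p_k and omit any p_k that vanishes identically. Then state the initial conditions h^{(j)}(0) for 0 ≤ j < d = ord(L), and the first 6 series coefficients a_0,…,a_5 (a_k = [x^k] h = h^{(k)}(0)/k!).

f: a_k = 1, 1, -1/2, 1/2, -5/8, 7/8, …
f∘r: x↦r, Dx↦Dx/r' in L_f ⇒ L₀.
L = (-1 - 4·x) + (1 + 2·x + 4·x^2)·Dx  (order 1).
h: a_k = 1, 1, 3/2, -3/2, 3/8, 15/8, …
ICs: h(0) = 1.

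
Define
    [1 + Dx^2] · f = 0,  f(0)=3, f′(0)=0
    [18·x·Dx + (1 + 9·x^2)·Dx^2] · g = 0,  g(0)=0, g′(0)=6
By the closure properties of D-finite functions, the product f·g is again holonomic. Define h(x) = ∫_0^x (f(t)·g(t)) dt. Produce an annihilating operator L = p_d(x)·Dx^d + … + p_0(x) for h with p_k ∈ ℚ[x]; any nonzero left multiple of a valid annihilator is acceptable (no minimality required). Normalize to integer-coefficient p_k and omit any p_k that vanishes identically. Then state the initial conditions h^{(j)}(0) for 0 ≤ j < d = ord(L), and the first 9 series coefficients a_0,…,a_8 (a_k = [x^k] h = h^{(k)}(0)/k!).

f: a_k = 3, 0, -3/2, 0, 1/8, 0, -1/240, 0, 1/13440, …
g: a_k = 0, 6, 0, -18, 0, 486/5, 0, -4374/7, 0, …
h₀=f·g: eliminate ⇒ L₀, order ≤ 2·2.
Integrate: L := L₀·Dx.
L = (370 + 9594·x^2 + 4131·x^4 + 2916·x^6 + 6561·x^8)·Dx + (684·x + 6804·x^3 + 8748·x^5 + 26244·x^7)·Dx^2 + (380 + 9792·x^2 + 5346·x^4 + 5832·x^6 + 13122·x^8)·Dx^3 + (684·x + 6804·x^3 + 8748·x^5 + 26244·x^7)·Dx^4 + (10 + 198·x^2 + 1215·x^4 + 2916·x^6 + 6561·x^8)·Dx^5  (order 5).
h: a_k = 0, 0, 9, 0, -63/4, 0, 2129/40, 0, -566341/2240, …
ICs: h(0) = 0, h′(0) = 0, h′′(0) = 18, h′′′(0) = 0, h′′′′(0) = -378.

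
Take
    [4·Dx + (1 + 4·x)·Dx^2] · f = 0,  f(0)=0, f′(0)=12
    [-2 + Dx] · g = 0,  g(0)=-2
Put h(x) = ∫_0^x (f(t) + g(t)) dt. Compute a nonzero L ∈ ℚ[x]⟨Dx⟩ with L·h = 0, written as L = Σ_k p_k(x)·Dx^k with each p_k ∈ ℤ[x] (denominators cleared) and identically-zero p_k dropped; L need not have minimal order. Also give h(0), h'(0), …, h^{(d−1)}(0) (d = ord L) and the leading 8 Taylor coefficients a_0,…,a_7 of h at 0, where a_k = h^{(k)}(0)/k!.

L = (-40 - 32·x)·Dx^2 + (14 - 16·x - 32·x^2)·Dx^3 + (3 + 16·x + 16·x^2)·Dx^4  (order 4).
h: a_k = 0, -2, 4, -28/3, 46/3, -116/3, 4604/45, -92168/315, …
ICs: h(0) = 0, h′(0) = -2, h′′(0) = 8, h′′′(0) = -56.

f: a_k = 0, 12, -24, 64, -192, 3072/5, -2048, 49152/7, …
g: a_k = -2, -4, -4, -8/3, -4/3, -8/15, -8/45, -16/315, …
L₀ := lclm(L_f,L_g); ord L₀ ≤ 2+1.
Integrate: L := L₀·Dx.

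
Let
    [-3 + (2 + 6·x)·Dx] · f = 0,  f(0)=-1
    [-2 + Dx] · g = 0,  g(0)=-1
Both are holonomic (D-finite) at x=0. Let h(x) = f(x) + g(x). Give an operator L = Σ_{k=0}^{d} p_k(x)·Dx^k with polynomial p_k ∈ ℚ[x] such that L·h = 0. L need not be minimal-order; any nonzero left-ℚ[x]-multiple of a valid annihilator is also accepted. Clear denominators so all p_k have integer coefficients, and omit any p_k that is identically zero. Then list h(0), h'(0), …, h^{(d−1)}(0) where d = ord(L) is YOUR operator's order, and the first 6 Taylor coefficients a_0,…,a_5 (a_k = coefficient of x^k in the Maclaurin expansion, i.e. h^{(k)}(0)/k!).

f: a_k = -1, -3/2, 9/8, -27/16, 405/128, -1701/256, …
g: a_k = -1, -2, -2, -4/3, -2/3, -4/15, …
L₀ := lclm(L_f,L_g); ord L₀ ≤ 1+1.
L = (42 + 72·x) + (-25 - 96·x - 144·x^2)·Dx + (2 + 30·x + 72·x^2)·Dx^2  (order 2).
h: a_k = -2, -7/2, -7/8, -145/48, 959/384, -26539/3840, …
ICs: h(0) = -2, h′(0) = -7/2.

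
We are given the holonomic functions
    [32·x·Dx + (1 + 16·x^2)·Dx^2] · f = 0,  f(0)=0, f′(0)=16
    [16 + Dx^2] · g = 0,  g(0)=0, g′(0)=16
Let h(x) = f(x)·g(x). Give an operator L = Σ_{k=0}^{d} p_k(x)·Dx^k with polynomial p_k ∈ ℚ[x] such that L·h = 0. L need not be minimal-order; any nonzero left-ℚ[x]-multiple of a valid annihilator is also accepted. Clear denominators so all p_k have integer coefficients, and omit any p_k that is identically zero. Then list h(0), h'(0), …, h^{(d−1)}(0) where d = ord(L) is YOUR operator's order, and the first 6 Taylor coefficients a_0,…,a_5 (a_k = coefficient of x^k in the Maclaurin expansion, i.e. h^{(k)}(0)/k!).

L = (1280 + 53248·x^2 + 360448·x^4 + 2097152·x^6 + 8388608·x^8) + (1536·x + 40960·x^3 + 393216·x^5 + 2097152·x^7)·Dx + (96 + 4096·x^2 + 36864·x^4 + 262144·x^6 + 1048576·x^8)·Dx^2 + (96·x + 2560·x^3 + 24576·x^5 + 131072·x^7)·Dx^3 + (1 + 48·x^2 + 896·x^4 + 8192·x^6 + 32768·x^8)·Dx^4  (order 4).
h: a_k = 0, 0, 256, 0, -2048, 0, …
ICs: h(0) = 0, h′(0) = 0, h′′(0) = 512, h′′′(0) = 0.

f: a_k = 0, 16, 0, -256/3, 0, 4096/5, …
g: a_k = 0, 16, 0, -128/3, 0, 512/15, …
h₀=f·g: eliminate ⇒ L₀, order ≤ 2·2.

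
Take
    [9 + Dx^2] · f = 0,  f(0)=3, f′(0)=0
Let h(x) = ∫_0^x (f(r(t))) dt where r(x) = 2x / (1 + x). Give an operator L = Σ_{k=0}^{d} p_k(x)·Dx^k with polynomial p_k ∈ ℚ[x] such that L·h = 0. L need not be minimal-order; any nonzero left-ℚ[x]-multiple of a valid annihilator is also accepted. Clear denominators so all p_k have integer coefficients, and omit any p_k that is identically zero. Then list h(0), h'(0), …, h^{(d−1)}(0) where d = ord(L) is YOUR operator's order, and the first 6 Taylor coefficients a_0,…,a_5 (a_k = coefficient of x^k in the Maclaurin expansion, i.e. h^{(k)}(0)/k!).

L = 36·Dx + (2 + 6·x + 6·x^2 + 2·x^3)·Dx^2 + (1 + 4·x + 6·x^2 + 4·x^3 + x^4)·Dx^3  (order 3).
h: a_k = 0, 3, 0, -18, 27, 0, …
ICs: h(0) = 0, h′(0) = 3, h′′(0) = 0.

f: a_k = 3, 0, -27/2, 0, 81/8, 0, …
f∘r: x↦r, Dx↦Dx/r' in L_f ⇒ L₀.
Integrate: L := L₀·Dx.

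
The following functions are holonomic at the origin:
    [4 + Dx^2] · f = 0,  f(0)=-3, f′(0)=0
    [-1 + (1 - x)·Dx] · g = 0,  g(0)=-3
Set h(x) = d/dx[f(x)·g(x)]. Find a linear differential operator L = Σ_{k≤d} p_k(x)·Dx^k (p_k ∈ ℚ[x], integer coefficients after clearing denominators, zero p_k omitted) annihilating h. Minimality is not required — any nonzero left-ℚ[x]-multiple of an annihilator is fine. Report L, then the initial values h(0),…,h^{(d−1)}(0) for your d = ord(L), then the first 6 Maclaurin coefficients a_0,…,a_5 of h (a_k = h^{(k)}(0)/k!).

f: a_k = -3, 0, 6, 0, -2, 0, …
g: a_k = -3, -3, -3, -3, -3, -3, …
Sym-product of L_f,L_g gives L₀ (≤ ord 2).
h=h₀': d/dx-closure on L₀ ⇒ L.
L = (2 - 8·x + 4·x^2) + (-2 + 2·x)·Dx + (1 - 2·x + x^2)·Dx^2  (order 2).
h: a_k = 9, -18, -27, -12, -15, -114/5, …
ICs: h(0) = 9, h′(0) = -18.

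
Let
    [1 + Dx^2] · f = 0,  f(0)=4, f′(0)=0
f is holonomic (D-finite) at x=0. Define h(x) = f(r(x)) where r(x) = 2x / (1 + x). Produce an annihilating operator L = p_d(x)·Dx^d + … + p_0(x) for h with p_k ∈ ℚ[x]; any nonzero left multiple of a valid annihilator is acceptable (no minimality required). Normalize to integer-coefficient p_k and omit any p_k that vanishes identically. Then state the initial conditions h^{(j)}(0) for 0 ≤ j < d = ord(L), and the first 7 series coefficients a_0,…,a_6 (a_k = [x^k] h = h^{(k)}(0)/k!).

L = 4 + (2 + 6·x + 6·x^2 + 2·x^3)·Dx + (1 + 4·x + 6·x^2 + 4·x^3 + x^4)·Dx^2  (order 2).
h: a_k = 4, 0, -8, 16, -64/3, 64/3, -616/45, …
ICs: h(0) = 4, h′(0) = 0.

f: a_k = 4, 0, -2, 0, 1/6, 0, -1/180, …
Substitute x→r, Dx→(1/r')Dx; clear ⇒ L₀.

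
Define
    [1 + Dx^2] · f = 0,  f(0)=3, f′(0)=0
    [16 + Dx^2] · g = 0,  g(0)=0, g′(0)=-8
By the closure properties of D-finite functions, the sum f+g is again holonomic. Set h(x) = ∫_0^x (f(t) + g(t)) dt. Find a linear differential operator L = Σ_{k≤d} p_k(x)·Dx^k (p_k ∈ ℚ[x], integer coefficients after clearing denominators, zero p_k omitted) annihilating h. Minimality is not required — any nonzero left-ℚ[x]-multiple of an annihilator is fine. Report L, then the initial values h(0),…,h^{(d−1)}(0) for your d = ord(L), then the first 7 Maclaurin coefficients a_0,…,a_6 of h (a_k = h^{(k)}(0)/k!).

f: a_k = 3, 0, -3/2, 0, 1/8, 0, -1/240, …
g: a_k = 0, -8, 0, 64/3, 0, -256/15, 0, …
h₀=f+g: left-lcm gives L₀, ord ≤ 4.
h=∫₀ˣh₀: take L = L₀·Dx.
L = 16·Dx + 17·Dx^3 + Dx^5  (order 5).
h: a_k = 0, 3, -4, -1/2, 16/3, 1/40, -128/45, …
ICs: h(0) = 0, h′(0) = 3, h′′(0) = -8, h′′′(0) = -3, h′′′′(0) = 128.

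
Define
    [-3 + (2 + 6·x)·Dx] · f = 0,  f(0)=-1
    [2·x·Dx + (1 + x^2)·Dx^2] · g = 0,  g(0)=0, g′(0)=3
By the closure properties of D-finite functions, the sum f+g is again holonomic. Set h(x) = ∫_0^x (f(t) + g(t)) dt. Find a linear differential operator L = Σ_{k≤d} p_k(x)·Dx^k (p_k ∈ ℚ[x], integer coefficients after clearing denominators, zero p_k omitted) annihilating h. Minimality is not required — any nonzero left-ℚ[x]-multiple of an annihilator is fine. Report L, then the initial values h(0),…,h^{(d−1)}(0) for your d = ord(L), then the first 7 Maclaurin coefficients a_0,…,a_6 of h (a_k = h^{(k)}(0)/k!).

L = (-12 - 90·x + 36·x^2 + 54·x^3)·Dx^2 + (-35 - 48·x - 102·x^2 + 144·x^3 + 189·x^4)·Dx^3 + (-6 - 10·x + 36·x^2 + 44·x^3 + 42·x^4 + 54·x^5)·Dx^4  (order 4).
h: a_k = 0, -1, 3/4, 3/8, -43/64, 81/128, -2579/2560, …
ICs: h(0) = 0, h′(0) = -1, h′′(0) = 3/2, h′′′(0) = 9/4.

f: a_k = -1, -3/2, 9/8, -27/16, 405/128, -1701/256, 15309/1024, …
g: a_k = 0, 3, 0, -1, 0, 3/5, 0, …
f+g: L₀ = lclm(L_f,L_g), ord ≤ 1+2.
∫: right-multiply L₀ by Dx.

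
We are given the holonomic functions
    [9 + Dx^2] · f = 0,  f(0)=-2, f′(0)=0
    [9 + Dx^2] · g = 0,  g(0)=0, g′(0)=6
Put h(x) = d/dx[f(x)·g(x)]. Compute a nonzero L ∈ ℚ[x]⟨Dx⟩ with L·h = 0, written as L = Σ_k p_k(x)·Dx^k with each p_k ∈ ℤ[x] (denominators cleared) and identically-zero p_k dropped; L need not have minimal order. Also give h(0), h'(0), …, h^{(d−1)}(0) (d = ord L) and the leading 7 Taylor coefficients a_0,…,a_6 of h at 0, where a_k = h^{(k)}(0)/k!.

L = 36 + Dx^2  (order 2).
h: a_k = -12, 0, 216, 0, -648, 0, 3888/5, …
ICs: h(0) = -12, h′(0) = 0.

f: a_k = -2, 0, 9, 0, -27/4, 0, 81/40, …
g: a_k = 0, 6, 0, -9, 0, 81/20, 0, …
f·g: L₀ = L_f ⊗_s L_g, ord ≤ 2·2.
Derive L from L₀ (diff closure).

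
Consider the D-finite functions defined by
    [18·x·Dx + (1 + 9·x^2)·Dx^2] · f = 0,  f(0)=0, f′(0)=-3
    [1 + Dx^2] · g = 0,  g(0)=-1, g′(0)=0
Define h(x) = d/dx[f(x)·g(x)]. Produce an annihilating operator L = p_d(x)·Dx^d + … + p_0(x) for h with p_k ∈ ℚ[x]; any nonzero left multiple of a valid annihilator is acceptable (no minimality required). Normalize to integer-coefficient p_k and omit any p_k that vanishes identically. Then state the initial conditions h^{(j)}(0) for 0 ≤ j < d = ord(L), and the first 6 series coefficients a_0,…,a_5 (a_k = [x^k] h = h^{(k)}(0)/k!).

L = (38998 + 738774·x^2 + 15162957·x^4 + 3032640·x^6 - 78732·x^8 - 1771470·x^10 + 531441·x^12) + (20772·x + 1033884·x^3 + 7902360·x^5 + 2624400·x^7 + 1180980·x^9 + 2125764·x^11)·Dx + (39368 + 755028·x^2 + 15369750·x^4 + 3887028·x^6 + 314928·x^8 - 1417176·x^10 + 1062882·x^12)·Dx^2 + (20772·x + 1033884·x^3 + 7902360·x^5 + 2624400·x^7 + 1180980·x^9 + 2125764·x^11)·Dx^3 + (370 + 16254·x^2 + 206793·x^4 + 854388·x^6 + 393660·x^8 + 354294·x^10 + 531441·x^12)·Dx^4  (order 4).
h: a_k = 3, 0, -63/2, 0, 2129/8, 0, …
ICs: h(0) = 3, h′(0) = 0, h′′(0) = -63, h′′′(0) = 0.

f: a_k = 0, -3, 0, 9, 0, -243/5, …
g: a_k = -1, 0, 1/2, 0, -1/24, 0, …
Product ⇒ symmetric product L₀, ord ≤ 4.
h₀' ⇒ L via d/dx closure of L₀.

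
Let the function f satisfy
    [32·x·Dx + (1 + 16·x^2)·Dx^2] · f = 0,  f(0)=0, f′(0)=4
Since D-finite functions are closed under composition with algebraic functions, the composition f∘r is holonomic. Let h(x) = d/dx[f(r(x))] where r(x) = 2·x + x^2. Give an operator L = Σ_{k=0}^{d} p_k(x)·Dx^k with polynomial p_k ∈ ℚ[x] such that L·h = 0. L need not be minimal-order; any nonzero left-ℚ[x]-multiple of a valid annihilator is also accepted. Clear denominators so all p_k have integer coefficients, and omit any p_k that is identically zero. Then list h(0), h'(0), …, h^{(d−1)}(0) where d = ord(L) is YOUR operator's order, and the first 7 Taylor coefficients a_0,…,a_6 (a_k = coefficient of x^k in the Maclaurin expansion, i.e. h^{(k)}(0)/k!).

f: a_k = 0, 4, 0, -64/3, 0, 1024/5, 0, …
Substitute x→r, Dx→(1/r')Dx; clear ⇒ L₀.
h₀' ⇒ L via d/dx closure of L₀.
L = (-1 + 128·x + 256·x^2 + 192·x^3 + 48·x^4) + (1 + x + 64·x^2 + 128·x^3 + 80·x^4 + 16·x^5)·Dx  (order 1).
h: a_k = 8, 8, -512, -1024, 32128, 98176, -1982464, …
ICs: h(0) = 8.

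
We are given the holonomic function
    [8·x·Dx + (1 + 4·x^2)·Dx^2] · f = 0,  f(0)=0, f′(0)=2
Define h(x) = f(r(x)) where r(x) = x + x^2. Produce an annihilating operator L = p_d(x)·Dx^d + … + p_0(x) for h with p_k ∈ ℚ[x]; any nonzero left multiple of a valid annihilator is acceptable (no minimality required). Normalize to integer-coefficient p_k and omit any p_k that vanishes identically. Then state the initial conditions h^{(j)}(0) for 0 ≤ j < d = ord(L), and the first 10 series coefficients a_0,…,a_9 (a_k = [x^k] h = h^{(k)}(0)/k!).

L = (-2 + 8·x + 32·x^2 + 48·x^3 + 24·x^4)·Dx + (1 + 2·x + 4·x^2 + 16·x^3 + 20·x^4 + 8·x^5)·Dx^2  (order 2).
h: a_k = 0, 2, 2, -8/3, -8, -8/5, 88/3, 320/7, -64, -2656/9, …
ICs: h(0) = 0, h′(0) = 2.

f: a_k = 0, 2, 0, -8/3, 0, 32/5, 0, -128/7, 0, 512/9, …
Change of var in L_f (x↦r) gives L₀.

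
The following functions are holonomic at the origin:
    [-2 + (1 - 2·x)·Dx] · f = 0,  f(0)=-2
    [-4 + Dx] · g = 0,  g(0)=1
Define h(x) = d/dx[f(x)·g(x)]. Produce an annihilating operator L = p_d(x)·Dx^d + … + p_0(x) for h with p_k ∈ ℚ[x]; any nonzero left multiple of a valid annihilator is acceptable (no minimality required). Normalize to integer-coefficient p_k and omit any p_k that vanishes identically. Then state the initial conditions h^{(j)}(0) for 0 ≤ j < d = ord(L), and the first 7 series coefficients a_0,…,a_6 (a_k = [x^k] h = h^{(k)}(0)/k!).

L = (20 - 48·x + 32·x^2) + (-3 + 10·x - 8·x^2)·Dx  (order 1).
h: a_k = -12, -80, -304, -896, -6976/3, -84736/15, -39680/3, …
ICs: h(0) = -12.

f: a_k = -2, -4, -8, -16, -32, -64, -128, …
g: a_k = 1, 4, 8, 32/3, 32/3, 128/15, 256/45, …
h₀=f·g: eliminate ⇒ L₀, order ≤ 1·1.
Derive L from L₀ (diff closure).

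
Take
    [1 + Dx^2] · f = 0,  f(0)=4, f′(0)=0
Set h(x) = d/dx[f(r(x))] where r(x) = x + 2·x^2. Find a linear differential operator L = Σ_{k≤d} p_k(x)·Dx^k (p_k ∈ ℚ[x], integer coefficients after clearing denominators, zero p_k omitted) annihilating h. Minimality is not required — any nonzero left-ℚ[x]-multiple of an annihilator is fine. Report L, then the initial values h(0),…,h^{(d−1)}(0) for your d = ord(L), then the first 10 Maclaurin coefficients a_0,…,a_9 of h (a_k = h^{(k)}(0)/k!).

f: a_k = 4, 0, -2, 0, 1/6, 0, -1/180, 0, 1/10080, 0, …
f∘r: x↦r, Dx↦Dx/r' in L_f ⇒ L₀.
Differentiate: ansatz ord ≤ ord L₀ ⇒ L.
L = (49 + 16·x + 96·x^2 + 256·x^3 + 256·x^4) + (-12 - 48·x)·Dx + (1 + 8·x + 16·x^2)·Dx^2  (order 2).
h: a_k = 0, -4, -24, -94/3, 20/3, 719/30, 553/15, 23521/1260, -559/70, -1199521/90720, …
ICs: h(0) = 0, h′(0) = -4.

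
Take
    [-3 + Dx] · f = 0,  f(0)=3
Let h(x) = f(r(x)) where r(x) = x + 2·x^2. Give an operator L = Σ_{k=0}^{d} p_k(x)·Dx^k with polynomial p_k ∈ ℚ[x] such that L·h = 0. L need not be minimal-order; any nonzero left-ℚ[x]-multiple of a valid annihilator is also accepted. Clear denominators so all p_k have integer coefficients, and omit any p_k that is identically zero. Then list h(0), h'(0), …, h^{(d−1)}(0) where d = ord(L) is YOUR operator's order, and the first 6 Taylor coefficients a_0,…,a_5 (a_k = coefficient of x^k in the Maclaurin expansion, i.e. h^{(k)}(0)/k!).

f: a_k = 3, 9, 27/2, 27/2, 81/8, 243/40, …
h₀=f(r): pull back L_f along r ⇒ L₀.
L = (-3 - 12·x) + Dx  (order 1).
h: a_k = 3, 9, 63/2, 135/2, 1161/8, 9963/40, …
ICs: h(0) = 3.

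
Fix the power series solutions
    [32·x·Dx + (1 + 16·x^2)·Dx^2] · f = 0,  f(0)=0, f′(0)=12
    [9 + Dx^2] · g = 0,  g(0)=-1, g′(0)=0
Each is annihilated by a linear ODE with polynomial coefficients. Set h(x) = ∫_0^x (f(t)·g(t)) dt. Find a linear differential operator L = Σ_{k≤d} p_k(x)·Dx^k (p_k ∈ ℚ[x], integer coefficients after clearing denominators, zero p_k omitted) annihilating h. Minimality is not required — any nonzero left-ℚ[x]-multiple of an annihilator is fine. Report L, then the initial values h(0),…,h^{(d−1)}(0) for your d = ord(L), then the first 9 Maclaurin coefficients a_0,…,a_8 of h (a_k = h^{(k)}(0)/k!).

f: a_k = 0, 12, 0, -64, 0, 3072/5, 0, -49152/7, 0, …
g: a_k = -1, 0, 9/2, 0, -27/8, 0, 81/80, 0, -729/4480, …
Sym-product of L_f,L_g gives L₀ (≤ ord 4).
∫: right-multiply L₀ by Dx.
L = (16425 + 696384·x^2 + 2778624·x^4 + 11943936·x^6 + 47775744·x^8)·Dx + (23616·x + 543744·x^3 + 3981312·x^5 + 21233664·x^7)·Dx^2 + (2050 + 87168·x^2 + 470016·x^4 + 2654208·x^6 + 10616832·x^8)·Dx^3 + (2624·x + 60416·x^3 + 442368·x^5 + 2359296·x^7)·Dx^4 + (25 + 1088·x^2 + 17920·x^4 + 147456·x^6 + 589824·x^8)·Dx^5  (order 5).
h: a_k = 0, 0, -6, 0, 59/2, 0, -3143/20, 0, 1402053/1120, …
ICs: h(0) = 0, h′(0) = 0, h′′(0) = -12, h′′′(0) = 0, h′′′′(0) = 708.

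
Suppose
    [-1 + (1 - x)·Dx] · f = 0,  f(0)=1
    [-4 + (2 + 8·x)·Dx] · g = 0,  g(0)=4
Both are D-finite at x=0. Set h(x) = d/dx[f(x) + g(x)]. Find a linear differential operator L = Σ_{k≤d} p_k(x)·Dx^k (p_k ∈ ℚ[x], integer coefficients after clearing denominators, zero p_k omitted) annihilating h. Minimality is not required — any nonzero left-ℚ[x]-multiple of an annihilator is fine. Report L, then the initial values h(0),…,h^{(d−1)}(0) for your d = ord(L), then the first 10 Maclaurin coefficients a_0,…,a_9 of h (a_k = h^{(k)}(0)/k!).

f: a_k = 1, 1, 1, 1, 1, 1, 1, 1, 1, 1, …
g: a_k = 4, 8, -8, 16, -40, 112, -336, 1056, -3432, 11440, …
h₀=f+g: left-lcm gives L₀, ord ≤ 2.
h₀' ⇒ L via d/dx closure of L₀.
L = (-18 - 12·x) + (3 - 36·x - 42·x^2)·Dx + (2 + 9·x + x^2 - 12·x^3)·Dx^2  (order 2).
h: a_k = 9, -14, 51, -156, 565, -2010, 7399, -27448, 102969, -388950, …
ICs: h(0) = 9, h′(0) = -14.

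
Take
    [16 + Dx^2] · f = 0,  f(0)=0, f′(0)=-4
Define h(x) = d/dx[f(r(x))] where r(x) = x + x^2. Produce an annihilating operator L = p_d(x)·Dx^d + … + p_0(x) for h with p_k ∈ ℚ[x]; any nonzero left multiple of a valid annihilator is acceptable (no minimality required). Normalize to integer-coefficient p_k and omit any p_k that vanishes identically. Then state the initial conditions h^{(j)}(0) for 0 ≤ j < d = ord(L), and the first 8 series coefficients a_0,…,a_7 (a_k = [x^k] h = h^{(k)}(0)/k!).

f: a_k = 0, -4, 0, 32/3, 0, -128/15, 0, 1024/315, …
f∘r: x↦r, Dx↦Dx/r' in L_f ⇒ L₀.
h₀' ⇒ L via d/dx closure of L₀.
L = (28 + 128·x + 384·x^2 + 512·x^3 + 256·x^4) + (-6 - 12·x)·Dx + (1 + 4·x + 4·x^2)·Dx^2  (order 2).
h: a_k = -4, -8, 32, 128, 352/3, -192, -25856/45, -22528/45, …
ICs: h(0) = -4, h′(0) = -8.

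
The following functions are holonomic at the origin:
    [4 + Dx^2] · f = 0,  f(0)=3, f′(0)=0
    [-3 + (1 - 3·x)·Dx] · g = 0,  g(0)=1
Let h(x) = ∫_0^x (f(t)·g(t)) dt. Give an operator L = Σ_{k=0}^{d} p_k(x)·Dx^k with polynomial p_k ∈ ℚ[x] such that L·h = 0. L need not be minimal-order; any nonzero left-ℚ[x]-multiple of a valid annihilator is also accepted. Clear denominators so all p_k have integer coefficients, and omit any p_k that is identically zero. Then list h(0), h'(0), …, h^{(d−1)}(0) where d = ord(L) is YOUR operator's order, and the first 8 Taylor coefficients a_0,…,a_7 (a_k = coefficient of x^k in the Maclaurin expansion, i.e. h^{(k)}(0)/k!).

L = (-4 + 12·x)·Dx + 6·Dx^2 + (-1 + 3·x)·Dx^3  (order 3).
h: a_k = 0, 3, 9/2, 7, 63/4, 191/5, 191/2, 3683/15, …
ICs: h(0) = 0, h′(0) = 3, h′′(0) = 9.

f: a_k = 3, 0, -6, 0, 2, 0, -4/15, 0, …
g: a_k = 1, 3, 9, 27, 81, 243, 729, 2187, …
f·g: L₀ = L_f ⊗_s L_g, ord ≤ 2·1.
h=∫h₀ ⇒ L = L₀·Dx.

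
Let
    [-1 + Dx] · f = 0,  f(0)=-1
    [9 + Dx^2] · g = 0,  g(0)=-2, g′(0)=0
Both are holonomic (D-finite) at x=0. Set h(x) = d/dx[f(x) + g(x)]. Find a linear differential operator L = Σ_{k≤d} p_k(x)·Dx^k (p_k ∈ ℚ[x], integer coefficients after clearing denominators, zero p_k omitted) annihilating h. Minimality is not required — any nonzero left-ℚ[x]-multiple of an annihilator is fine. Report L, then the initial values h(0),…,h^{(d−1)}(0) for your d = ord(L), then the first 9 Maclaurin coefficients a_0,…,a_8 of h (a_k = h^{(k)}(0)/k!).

f: a_k = -1, -1, -1/2, -1/6, -1/24, -1/120, -1/720, -1/5040, -1/40320, …
g: a_k = -2, 0, 9, 0, -27/4, 0, 81/40, 0, -729/2240, …
L₀ := lclm(L_f,L_g); ord L₀ ≤ 1+2.
h=h₀': d/dx-closure on L₀ ⇒ L.
L = 9 - 9·Dx + Dx^2 - Dx^3  (order 3).
h: a_k = -1, 17, -1/2, -163/6, -1/24, 1457/120, -1/720, -13123/5040, -1/40320, …
ICs: h(0) = -1, h′(0) = 17, h′′(0) = -1.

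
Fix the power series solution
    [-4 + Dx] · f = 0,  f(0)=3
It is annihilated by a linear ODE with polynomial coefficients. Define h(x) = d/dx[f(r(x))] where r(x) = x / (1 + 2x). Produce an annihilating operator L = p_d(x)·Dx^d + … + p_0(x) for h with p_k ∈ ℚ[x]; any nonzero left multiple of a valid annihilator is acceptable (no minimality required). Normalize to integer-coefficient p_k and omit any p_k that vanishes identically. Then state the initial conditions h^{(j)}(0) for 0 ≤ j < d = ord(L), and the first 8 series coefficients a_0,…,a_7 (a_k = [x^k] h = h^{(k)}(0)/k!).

L = -8·x + (-1 - 4·x - 4·x^2)·Dx  (order 1).
h: a_k = 12, 0, -48, 128, -192, 512/5, 1280/3, -65536/35, …
ICs: h(0) = 12.

f: a_k = 3, 12, 24, 32, 32, 128/5, 256/15, 1024/105, …
L₀ from L_f via x↦r, Dx↦r'^{-1}Dx.
h₀' ⇒ L via d/dx closure of L₀.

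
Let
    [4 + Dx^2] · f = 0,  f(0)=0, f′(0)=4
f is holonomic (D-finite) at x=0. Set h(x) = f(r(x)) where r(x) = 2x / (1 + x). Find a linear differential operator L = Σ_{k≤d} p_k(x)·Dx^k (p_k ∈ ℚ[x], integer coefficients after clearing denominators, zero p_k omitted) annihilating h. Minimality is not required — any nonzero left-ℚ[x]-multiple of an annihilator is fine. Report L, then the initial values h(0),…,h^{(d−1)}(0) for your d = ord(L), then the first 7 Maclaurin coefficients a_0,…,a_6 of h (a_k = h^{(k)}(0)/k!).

f: a_k = 0, 4, 0, -8/3, 0, 8/15, 0, …
Substitute x→r, Dx→(1/r')Dx; clear ⇒ L₀.
L = 16 + (2 + 6·x + 6·x^2 + 2·x^3)·Dx + (1 + 4·x + 6·x^2 + 4·x^3 + x^4)·Dx^2  (order 2).
h: a_k = 0, 8, -8, -40/3, 56, -1544/15, 120, …
ICs: h(0) = 0, h′(0) = 8.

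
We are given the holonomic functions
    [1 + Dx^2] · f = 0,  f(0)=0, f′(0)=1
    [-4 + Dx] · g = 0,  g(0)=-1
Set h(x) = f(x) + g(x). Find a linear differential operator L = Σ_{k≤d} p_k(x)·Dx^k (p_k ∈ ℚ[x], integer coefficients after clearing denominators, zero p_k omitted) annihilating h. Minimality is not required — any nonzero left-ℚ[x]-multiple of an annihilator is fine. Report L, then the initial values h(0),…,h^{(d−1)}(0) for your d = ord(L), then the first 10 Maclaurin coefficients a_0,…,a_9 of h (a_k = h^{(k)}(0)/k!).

L = -4 + Dx - 4·Dx^2 + Dx^3  (order 3).
h: a_k = -1, -3, -8, -65/6, -32/3, -341/40, -256/45, -3277/1008, -512/315, -1387/1920, …
ICs: h(0) = -1, h′(0) = -3, h′′(0) = -16.

f: a_k = 0, 1, 0, -1/6, 0, 1/120, 0, -1/5040, 0, 1/362880, …
g: a_k = -1, -4, -8, -32/3, -32/3, -128/15, -256/45, -1024/315, -512/315, -2048/2835, …
L₀ := lclm(L_f,L_g); ord L₀ ≤ 2+1.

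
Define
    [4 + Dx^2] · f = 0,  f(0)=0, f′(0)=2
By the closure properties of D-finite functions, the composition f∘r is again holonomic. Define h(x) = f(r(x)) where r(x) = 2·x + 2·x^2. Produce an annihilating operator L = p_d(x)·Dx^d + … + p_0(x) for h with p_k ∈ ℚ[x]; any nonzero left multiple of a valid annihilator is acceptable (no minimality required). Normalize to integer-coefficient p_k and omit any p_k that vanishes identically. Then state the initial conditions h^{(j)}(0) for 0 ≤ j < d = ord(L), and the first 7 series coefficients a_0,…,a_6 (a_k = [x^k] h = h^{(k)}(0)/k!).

L = (16 + 96·x + 192·x^2 + 128·x^3) - 2·Dx + (1 + 2·x)·Dx^2  (order 2).
h: a_k = 0, 4, 4, -32/3, -32, -352/15, 32, …
ICs: h(0) = 0, h′(0) = 4.

f: a_k = 0, 2, 0, -4/3, 0, 4/15, 0, …
Substitute x→r, Dx→(1/r')Dx; clear ⇒ L₀.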